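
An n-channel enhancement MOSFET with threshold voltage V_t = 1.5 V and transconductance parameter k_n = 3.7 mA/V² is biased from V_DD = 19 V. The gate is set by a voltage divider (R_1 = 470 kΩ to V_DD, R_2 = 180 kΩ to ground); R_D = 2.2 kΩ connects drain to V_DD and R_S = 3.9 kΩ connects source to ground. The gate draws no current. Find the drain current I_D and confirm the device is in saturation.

V_G = V_DD·R_2/(R_1+R_2) = 19×180/650 = 5.26 V.
Assume saturation: I_D = (k_n/2)(V_GS − V_t)² with V_GS = V_G − I_D·R_S = 5.26 − 3.9·I_D.
Substituting gives 28.1·I_D² − 55.3·I_D + 26.2 = 0, with roots I_D = 0.796 or 1.17 mA.
The root I_D = 1.17 mA gives V_GS = 0.705 V ≤ V_t, so take I_D = 0.796 mA.
Then V_GS = 2.16 V and V_DS = V_DD − I_D(R_D+R_S) = 19 − 0.796×6.1 = 14.1 V.
Saturation requires V_DS ≥ V_GS − V_t = 0.656 V; 14.1 ≥ 0.656 ✓.

I_D ≈ 0.8 mA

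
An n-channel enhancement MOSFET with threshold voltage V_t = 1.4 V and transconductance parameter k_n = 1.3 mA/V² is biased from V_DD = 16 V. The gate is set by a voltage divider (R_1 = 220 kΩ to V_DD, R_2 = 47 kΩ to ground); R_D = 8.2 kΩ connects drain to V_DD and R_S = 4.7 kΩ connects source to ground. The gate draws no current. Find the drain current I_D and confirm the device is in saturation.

I_D ≈ 0.19 mA

V_G = V_DD·R_2/(R_1+R_2) = 16×47/267 = 2.82 V.
Assume saturation: I_D = (k_n/2)(V_GS − V_t)² with V_GS = V_G − I_D·R_S = 2.82 − 4.7·I_D.
Substituting gives 14.4·I_D² − 9.65·I_D + 1.3 = 0, with roots I_D = 0.187 or 0.485 mA.
The root I_D = 0.485 mA gives V_GS = 0.536 V ≤ V_t, so take I_D = 0.187 mA.
Then V_GS = 1.94 V and V_DS = V_DD − I_D(R_D+R_S) = 16 − 0.187×12.9 = 13.6 V.
Saturation requires V_DS ≥ V_GS − V_t = 0.537 V; 13.6 ≥ 0.537 ✓.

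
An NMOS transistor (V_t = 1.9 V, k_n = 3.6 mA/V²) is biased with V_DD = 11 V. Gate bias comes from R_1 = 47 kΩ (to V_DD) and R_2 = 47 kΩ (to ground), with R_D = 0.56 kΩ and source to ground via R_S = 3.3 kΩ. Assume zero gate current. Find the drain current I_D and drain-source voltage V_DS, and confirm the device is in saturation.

I_D ≈ 0.88 mA, V_DS ≈ 7.6 V

V_G = V_DD·R_2/(R_1+R_2) = 11×47/94 = 5.5 V.
Assume saturation: I_D = (k_n/2)(V_GS − V_t)² with V_GS = V_G − I_D·R_S = 5.5 − 3.3·I_D.
Substituting gives 19.6·I_D² − 43.8·I_D + 23.3 = 0, with roots I_D = 0.879 or 1.35 mA.
The root I_D = 1.35 mA gives V_GS = 1.03 V ≤ V_t, so take I_D = 0.879 mA.
Then V_GS = 2.6 V and V_DS = V_DD − I_D(R_D+R_S) = 11 − 0.879×3.86 = 7.61 V.
Saturation requires V_DS ≥ V_GS − V_t = 0.699 V; 7.61 ≥ 0.699 ✓.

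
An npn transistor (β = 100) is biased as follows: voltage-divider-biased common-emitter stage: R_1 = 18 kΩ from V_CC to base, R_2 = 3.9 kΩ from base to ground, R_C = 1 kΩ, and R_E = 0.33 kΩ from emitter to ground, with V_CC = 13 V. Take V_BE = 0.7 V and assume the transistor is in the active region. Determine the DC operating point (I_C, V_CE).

Thevenize the base divider: V_Th = V_CC·R_2/(R_1+R_2) = 13×3.9/21.9 = 2.32 V, R_Th = R_1‖R_2 = 3.21 kΩ.
Base-emitter loop: V_Th = I_B·R_Th + V_BE + (β+1)I_B·R_E, so I_B = (2.32 − 0.7) / (3.21 + 101×0.33) = 0.0442 mA.
I_C = β·I_B = 100×0.0442 = 4.42 mA, and I_E = (β+1)I_B = 4.46 mA.
V_CE = V_CC − I_C·R_C − I_E·R_E = 13 − 4.42×1 − 4.46×0.33 = 7.11 V.
V_CE = 7.11 V > 0.2 V confirms active-region operation.

I_C ≈ 4.4 mA, V_CE ≈ 7.1 V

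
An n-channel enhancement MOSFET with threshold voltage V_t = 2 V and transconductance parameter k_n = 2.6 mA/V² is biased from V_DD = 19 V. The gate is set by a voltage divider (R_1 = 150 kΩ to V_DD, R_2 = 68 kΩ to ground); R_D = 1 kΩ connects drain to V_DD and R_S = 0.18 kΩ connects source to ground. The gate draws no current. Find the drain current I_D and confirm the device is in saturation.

V_G = V_DD·R_2/(R_1+R_2) = 19×68/218 = 5.93 V.
Assume saturation: I_D = (k_n/2)(V_GS − V_t)² with V_GS = V_G − I_D·R_S = 5.93 − 0.18·I_D.
Substituting gives 0.0421·I_D² − 2.84·I_D + 20 = 0, with roots I_D = 8.02 or 59.4 mA.
The root I_D = 59.4 mA gives V_GS = -4.76 V ≤ V_t, so take I_D = 8.02 mA.
Then V_GS = 4.48 V and V_DS = V_DD − I_D(R_D+R_S) = 19 − 8.02×1.18 = 9.54 V.
Saturation requires V_DS ≥ V_GS − V_t = 2.48 V; 9.54 ≥ 2.48 ✓.

I_D ≈ 8 mA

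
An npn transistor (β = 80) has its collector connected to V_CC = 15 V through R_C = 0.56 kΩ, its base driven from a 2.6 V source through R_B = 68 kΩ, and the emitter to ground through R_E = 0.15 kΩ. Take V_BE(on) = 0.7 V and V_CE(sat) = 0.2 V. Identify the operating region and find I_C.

Assume active. Base-emitter loop: I_B = (V_BB − V_BE)/(R_B + (β+1)R_E) = (2.6 − 0.7)/(68 + 81×0.15) = 0.0237 mA.
I_C = β·I_B = 80×0.0237 = 1.9 mA.
V_CE = V_CC − I_C·R_C − I_E·R_E = 15 − 1.9×0.56 − 1.92×0.15 = 13.6 V > V_CE(sat), so the active-region assumption holds.

active; I_C ≈ 1.9 mA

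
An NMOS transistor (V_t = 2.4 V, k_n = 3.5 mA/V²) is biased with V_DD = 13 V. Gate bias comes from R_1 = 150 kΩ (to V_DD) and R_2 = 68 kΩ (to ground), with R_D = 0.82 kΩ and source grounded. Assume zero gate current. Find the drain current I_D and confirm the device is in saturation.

V_G = V_DD·R_2/(R_1+R_2) = 13×68/218 = 4.06 V. With the source grounded, V_GS = V_G = 4.06 V.
Assume saturation: I_D = (k_n/2)(V_GS − V_t)² = (3.5/2)×(4.06 − 2.4)² = 1.75×1.66² = 4.79 mA.
V_DS = V_DD − I_D·R_D = 13 − 4.79×0.82 = 9.07 V.
Saturation requires V_DS ≥ V_GS − V_t = 1.66 V; 9.07 ≥ 1.66 ✓.

I_D ≈ 4.8 mA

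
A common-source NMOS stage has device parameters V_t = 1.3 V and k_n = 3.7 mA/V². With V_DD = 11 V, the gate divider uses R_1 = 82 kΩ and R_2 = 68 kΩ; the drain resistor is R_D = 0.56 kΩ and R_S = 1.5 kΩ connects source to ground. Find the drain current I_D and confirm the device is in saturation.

V_G = V_DD·R_2/(R_1+R_2) = 11×68/150 = 4.99 V.
Assume saturation: I_D = (k_n/2)(V_GS − V_t)² with V_GS = V_G − I_D·R_S = 4.99 − 1.5·I_D.
Substituting gives 4.16·I_D² − 21.5·I_D + 25.1 = 0, with roots I_D = 1.8 or 3.36 mA.
The root I_D = 3.36 mA gives V_GS = -0.0468 V ≤ V_t, so take I_D = 1.8 mA.
Then V_GS = 2.29 V and V_DS = V_DD − I_D(R_D+R_S) = 11 − 1.8×2.06 = 7.29 V.
Saturation requires V_DS ≥ V_GS − V_t = 0.986 V; 7.29 ≥ 0.986 ✓.

I_D ≈ 1.8 mA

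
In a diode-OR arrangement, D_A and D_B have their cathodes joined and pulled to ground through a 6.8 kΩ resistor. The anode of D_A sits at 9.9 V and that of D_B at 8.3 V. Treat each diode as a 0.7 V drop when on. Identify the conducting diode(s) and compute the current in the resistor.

Only D_A conducts; I_R ≈ 1.4 mA

Assume both conduct. Then node N would need to be at both 9.9−0.7 = 9.2 V and 8.3−0.7 = 7.6 V, which is impossible.
Assume only D_A conducts: V_N = 9.9 − 0.7 = 9.2 V, so I_R = 9.2/6.8 = 1.35 mA.
Check D_B: its anode-to-cathode voltage is 8.3 − 9.2 = -0.9 V < 0.7 V, so it is off. The assumption is consistent.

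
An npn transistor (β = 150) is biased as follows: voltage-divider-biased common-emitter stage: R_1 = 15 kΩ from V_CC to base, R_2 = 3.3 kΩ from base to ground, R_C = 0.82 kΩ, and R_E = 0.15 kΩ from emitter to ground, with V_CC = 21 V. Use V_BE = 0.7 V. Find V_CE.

Thevenize the base divider: V_Th = V_CC·R_2/(R_1+R_2) = 21×3.3/18.3 = 3.79 V, R_Th = R_1‖R_2 = 2.7 kΩ.
Base-emitter loop: V_Th = I_B·R_Th + V_BE + (β+1)I_B·R_E, so I_B = (3.79 − 0.7) / (2.7 + 151×0.15) = 0.122 mA.
I_C = β·I_B = 150×0.122 = 18.3 mA, and I_E = (β+1)I_B = 18.4 mA.
V_CE = V_CC − I_C·R_C − I_E·R_E = 21 − 18.3×0.82 − 18.4×0.15 = 3.27 V.
V_CE = 3.27 V > 0.2 V confirms active-region operation.

V_CE ≈ 3.3 V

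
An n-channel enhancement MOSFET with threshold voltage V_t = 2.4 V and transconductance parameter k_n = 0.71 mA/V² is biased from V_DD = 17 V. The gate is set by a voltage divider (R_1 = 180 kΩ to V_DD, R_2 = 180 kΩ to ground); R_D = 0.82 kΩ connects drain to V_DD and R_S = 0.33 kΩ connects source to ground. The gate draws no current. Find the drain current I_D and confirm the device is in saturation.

V_G = V_DD·R_2/(R_1+R_2) = 17×180/360 = 8.5 V.
Assume saturation: I_D = (k_n/2)(V_GS − V_t)² with V_GS = V_G − I_D·R_S = 8.5 − 0.33·I_D.
Substituting gives 0.0387·I_D² − 2.43·I_D + 13.2 = 0, with roots I_D = 6.01 or 56.8 mA.
The root I_D = 56.8 mA gives V_GS = -10.3 V ≤ V_t, so take I_D = 6.01 mA.
Then V_GS = 6.52 V and V_DS = V_DD − I_D(R_D+R_S) = 17 − 6.01×1.15 = 10.1 V.
Saturation requires V_DS ≥ V_GS − V_t = 4.12 V; 10.1 ≥ 4.12 ✓.

I_D ≈ 6 mA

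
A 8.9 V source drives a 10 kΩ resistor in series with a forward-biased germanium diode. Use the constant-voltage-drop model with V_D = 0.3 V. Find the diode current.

KVL around the loop: 8.9 = V_D + I·R = 0.3 + I × 10 kΩ.
So I = (8.9 − 0.3) / 10 kΩ = 8.6 / 10 = 0.86 mA.

I ≈ 0.86 mA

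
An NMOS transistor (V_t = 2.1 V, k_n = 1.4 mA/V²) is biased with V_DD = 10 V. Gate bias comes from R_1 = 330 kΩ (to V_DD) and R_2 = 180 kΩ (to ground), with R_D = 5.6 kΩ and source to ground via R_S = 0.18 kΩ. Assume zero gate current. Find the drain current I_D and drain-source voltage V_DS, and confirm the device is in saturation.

I_D ≈ 1.1 mA, V_DS ≈ 3.8 V

V_G = V_DD·R_2/(R_1+R_2) = 10×180/510 = 3.53 V.
Assume saturation: I_D = (k_n/2)(V_GS − V_t)² with V_GS = V_G − I_D·R_S = 3.53 − 0.18·I_D.
Substituting gives 0.0227·I_D² − 1.36·I_D + 1.43 = 0, with roots I_D = 1.07 or 58.9 mA.
The root I_D = 58.9 mA gives V_GS = -7.07 V ≤ V_t, so take I_D = 1.07 mA.
Then V_GS = 3.34 V and V_DS = V_DD − I_D(R_D+R_S) = 10 − 1.07×5.78 = 3.81 V.
Saturation requires V_DS ≥ V_GS − V_t = 1.24 V; 3.81 ≥ 1.24 ✓.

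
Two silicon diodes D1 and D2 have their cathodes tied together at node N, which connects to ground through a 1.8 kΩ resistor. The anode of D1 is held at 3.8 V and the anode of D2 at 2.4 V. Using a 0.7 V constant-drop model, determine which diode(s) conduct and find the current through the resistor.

Only D1 conducts; I_R ≈ 1.7 mA

Assume both conduct. Then node N would need to be at both 3.8−0.7 = 3.1 V and 2.4−0.7 = 1.7 V, which is impossible.
Assume only D1 conducts: V_N = 3.8 − 0.7 = 3.1 V, so I_R = 3.1/1.8 = 1.72 mA.
Check D2: its anode-to-cathode voltage is 2.4 − 3.1 = -0.7 V < 0.7 V, so it is off. The assumption is consistent.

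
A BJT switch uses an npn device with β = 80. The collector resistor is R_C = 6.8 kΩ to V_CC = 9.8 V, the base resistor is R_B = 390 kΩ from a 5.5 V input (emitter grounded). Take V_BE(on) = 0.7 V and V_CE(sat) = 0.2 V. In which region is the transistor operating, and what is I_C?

Assume active. Base-emitter loop: I_B = (V_BB − V_BE)/R_B = (5.5 − 0.7)/390 = 0.0123 mA.
I_C = β·I_B = 80×0.0123 = 0.985 mA.
V_CE = V_CC − I_C·R_C = 9.8 − 0.985×6.8 = 3.1 V > V_CE(sat), so the active-region assumption holds.

active; I_C ≈ 0.98 mA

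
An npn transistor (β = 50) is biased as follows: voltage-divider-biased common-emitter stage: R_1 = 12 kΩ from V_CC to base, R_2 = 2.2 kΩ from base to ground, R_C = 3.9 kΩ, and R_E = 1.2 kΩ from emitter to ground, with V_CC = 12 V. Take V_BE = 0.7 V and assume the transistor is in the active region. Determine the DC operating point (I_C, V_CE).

I_C ≈ 0.92 mA, V_CE ≈ 7.3 V

Thevenize the base divider: V_Th = V_CC·R_2/(R_1+R_2) = 12×2.2/14.2 = 1.86 V, R_Th = R_1‖R_2 = 1.86 kΩ.
Base-emitter loop: V_Th = I_B·R_Th + V_BE + (β+1)I_B·R_E, so I_B = (1.86 − 0.7) / (1.86 + 51×1.2) = 0.0184 mA.
I_C = β·I_B = 50×0.0184 = 0.919 mA, and I_E = (β+1)I_B = 0.937 mA.
V_CE = V_CC − I_C·R_C − I_E·R_E = 12 − 0.919×3.9 − 0.937×1.2 = 7.29 V.
V_CE = 7.29 V > 0.2 V confirms active-region operation.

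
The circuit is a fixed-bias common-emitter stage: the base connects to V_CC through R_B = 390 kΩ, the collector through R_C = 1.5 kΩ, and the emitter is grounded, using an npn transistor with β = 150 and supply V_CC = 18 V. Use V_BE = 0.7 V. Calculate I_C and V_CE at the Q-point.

I_C ≈ 6.7 mA, V_CE ≈ 8 V

Base loop: V_CC = I_B·R_B + V_BE, so I_B = (18 − 0.7)/390 kΩ = 0.0444 mA.
In the active region I_C = β·I_B = 150 × 0.0444 = 6.65 mA.
Collector loop: V_CE = V_CC − I_C·R_C = 18 − 6.65×1.5 = 8.02 V.
Since V_CE = 8.02 V > V_CE(sat) ≈ 0.2 V, the transistor is in the active region as assumed.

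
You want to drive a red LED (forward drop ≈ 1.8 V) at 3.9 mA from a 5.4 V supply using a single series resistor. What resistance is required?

R ≈ 0.92 kΩ

The resistor drops V_S − V_D = 5.4 − 1.8 = 3.6 V at 3.9 mA.
R = 3.6 V / 3.9 mA = 0.923 kΩ.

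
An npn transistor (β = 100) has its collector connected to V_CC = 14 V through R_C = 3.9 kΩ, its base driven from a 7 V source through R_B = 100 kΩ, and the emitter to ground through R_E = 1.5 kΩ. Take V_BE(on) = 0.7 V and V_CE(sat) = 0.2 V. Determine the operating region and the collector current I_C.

active; I_C ≈ 2.5 mA

Assume active. Base-emitter loop: I_B = (V_BB − V_BE)/(R_B + (β+1)R_E) = (7 − 0.7)/(100 + 101×1.5) = 0.025 mA.
I_C = β·I_B = 100×0.025 = 2.5 mA.
V_CE = V_CC − I_C·R_C − I_E·R_E = 14 − 2.5×3.9 − 2.53×1.5 = 0.436 V > V_CE(sat), so the active-region assumption holds.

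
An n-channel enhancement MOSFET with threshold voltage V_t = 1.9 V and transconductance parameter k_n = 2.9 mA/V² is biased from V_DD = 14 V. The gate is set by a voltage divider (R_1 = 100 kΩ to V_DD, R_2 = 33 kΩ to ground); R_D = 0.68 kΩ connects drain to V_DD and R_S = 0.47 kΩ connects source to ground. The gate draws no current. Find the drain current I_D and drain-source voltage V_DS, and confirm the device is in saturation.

V_G = V_DD·R_2/(R_1+R_2) = 14×33/133 = 3.47 V.
Assume saturation: I_D = (k_n/2)(V_GS − V_t)² with V_GS = V_G − I_D·R_S = 3.47 − 0.47·I_D.
Substituting gives 0.32·I_D² − 3.14·I_D + 3.59 = 0, with roots I_D = 1.32 or 8.5 mA.
The root I_D = 8.5 mA gives V_GS = -0.521 V ≤ V_t, so take I_D = 1.32 mA.
Then V_GS = 2.85 V and V_DS = V_DD − I_D(R_D+R_S) = 14 − 1.32×1.15 = 12.5 V.
Saturation requires V_DS ≥ V_GS − V_t = 0.954 V; 12.5 ≥ 0.954 ✓.

I_D ≈ 1.3 mA, V_DS ≈ 12 V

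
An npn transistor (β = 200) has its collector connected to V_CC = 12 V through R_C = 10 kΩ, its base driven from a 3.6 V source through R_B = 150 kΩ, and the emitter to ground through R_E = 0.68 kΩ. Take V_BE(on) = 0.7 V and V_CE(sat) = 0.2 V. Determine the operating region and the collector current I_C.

saturation; I_C ≈ 1.1 mA

Assume active: I_B = (3.6 − 0.7)/(150 + 201×0.68) = 0.0101 mA, I_C = β·I_B = 2.02 mA.
Then V_CE = 12 − 2.02×10 − 2.03×0.68 = -9.61 V < 0.2 V — the active assumption fails.
Re-solve with V_CE = 0.2 V. KCL at the emitter: V_E/R_E = (V_BB−0.7−V_E)/R_B + (V_CC−0.2−V_E)/R_C, giving V_E = 0.76 V.
I_C = (V_CC − 0.2 − V_E)/R_C = (11.8 − 0.76)/10 = 1.1 mA.
Check: I_B = (2.9 − 0.76)/150 = 0.0143 mA, and β·I_B = 2.85 mA > I_C, confirming saturation.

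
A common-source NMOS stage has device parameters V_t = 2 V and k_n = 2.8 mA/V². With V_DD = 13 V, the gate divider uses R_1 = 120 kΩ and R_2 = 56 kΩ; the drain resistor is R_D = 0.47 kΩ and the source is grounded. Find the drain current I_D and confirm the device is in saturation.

V_G = V_DD·R_2/(R_1+R_2) = 13×56/176 = 4.14 V. With the source grounded, V_GS = V_G = 4.14 V.
Assume saturation: I_D = (k_n/2)(V_GS − V_t)² = (2.8/2)×(4.14 − 2)² = 1.4×2.14² = 6.39 mA.
V_DS = V_DD − I_D·R_D = 13 − 6.39×0.47 = 10 V.
Saturation requires V_DS ≥ V_GS − V_t = 2.14 V; 10 ≥ 2.14 ✓.

I_D ≈ 6.4 mA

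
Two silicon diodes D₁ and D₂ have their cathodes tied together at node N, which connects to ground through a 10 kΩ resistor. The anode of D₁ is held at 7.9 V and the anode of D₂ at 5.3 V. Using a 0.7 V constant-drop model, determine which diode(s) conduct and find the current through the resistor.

Assume both conduct. Then node N would need to be at both 7.9−0.7 = 7.2 V and 5.3−0.7 = 4.6 V, which is impossible.
Assume only D₁ conducts: V_N = 7.9 − 0.7 = 7.2 V, so I_R = 7.2/10 = 0.72 mA.
Check D₂: its anode-to-cathode voltage is 5.3 − 7.2 = -1.9 V < 0.7 V, so it is off. The assumption is consistent.

Only D₁ conducts; I_R ≈ 0.72 mA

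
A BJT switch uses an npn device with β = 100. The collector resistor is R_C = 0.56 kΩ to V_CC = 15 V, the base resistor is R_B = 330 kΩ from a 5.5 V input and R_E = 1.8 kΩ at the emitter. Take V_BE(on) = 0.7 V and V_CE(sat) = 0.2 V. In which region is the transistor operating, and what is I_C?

Assume active. Base-emitter loop: I_B = (V_BB − V_BE)/(R_B + (β+1)R_E) = (5.5 − 0.7)/(330 + 101×1.8) = 0.00938 mA.
I_C = β·I_B = 100×0.00938 = 0.938 mA.
V_CE = V_CC − I_C·R_C − I_E·R_E = 15 − 0.938×0.56 − 0.947×1.8 = 12.8 V > V_CE(sat), so the active-region assumption holds.

active; I_C ≈ 0.94 mA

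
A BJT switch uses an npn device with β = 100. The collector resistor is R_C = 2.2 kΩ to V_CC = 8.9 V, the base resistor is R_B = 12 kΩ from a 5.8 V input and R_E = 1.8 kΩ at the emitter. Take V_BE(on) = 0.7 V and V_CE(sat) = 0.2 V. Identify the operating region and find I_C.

saturation; I_C ≈ 2.1 mA

Assume active: I_B = (5.8 − 0.7)/(12 + 101×1.8) = 0.0263 mA, I_C = β·I_B = 2.63 mA.
Then V_CE = 8.9 − 2.63×2.2 − 2.66×1.8 = -1.67 V < 0.2 V — the active assumption fails.
Re-solve with V_CE = 0.2 V. KCL at the emitter: V_E/R_E = (V_BB−0.7−V_E)/R_B + (V_CC−0.2−V_E)/R_C, giving V_E = 4.01 V.
I_C = (V_CC − 0.2 − V_E)/R_C = (8.7 − 4.01)/2.2 = 2.13 mA.
Check: I_B = (5.1 − 4.01)/12 = 0.0912 mA, and β·I_B = 9.12 mA > I_C, confirming saturation.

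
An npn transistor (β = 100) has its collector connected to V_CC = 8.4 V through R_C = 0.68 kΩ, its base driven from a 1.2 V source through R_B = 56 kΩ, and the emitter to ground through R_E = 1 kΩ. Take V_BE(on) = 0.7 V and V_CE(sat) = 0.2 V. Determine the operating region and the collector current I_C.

Assume active. Base-emitter loop: I_B = (V_BB − V_BE)/(R_B + (β+1)R_E) = (1.2 − 0.7)/(56 + 101×1) = 0.00318 mA.
I_C = β·I_B = 100×0.00318 = 0.318 mA.
V_CE = V_CC − I_C·R_C − I_E·R_E = 8.4 − 0.318×0.68 − 0.322×1 = 7.86 V > V_CE(sat), so the active-region assumption holds.

active; I_C ≈ 0.32 mA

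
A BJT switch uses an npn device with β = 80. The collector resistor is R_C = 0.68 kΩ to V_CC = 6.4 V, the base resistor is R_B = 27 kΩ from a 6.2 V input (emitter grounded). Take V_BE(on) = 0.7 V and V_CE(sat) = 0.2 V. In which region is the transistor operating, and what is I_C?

saturation; I_C ≈ 9.1 mA

Assume active: I_B = (6.2 − 0.7)/27 = 0.204 mA, giving I_C = β·I_B = 16.3 mA.
But then V_CE = 6.4 − 16.3×0.68 = -4.68 V < V_CE(sat) = 0.2 V — impossible in the active region.
So the transistor is saturated. With V_CE = 0.2 V, I_C = (V_CC − 0.2)/R_C = 6.2/0.68 = 9.12 mA.
Check: β·I_B = 16.3 mA > I_C = 9.12 mA, confirming saturation.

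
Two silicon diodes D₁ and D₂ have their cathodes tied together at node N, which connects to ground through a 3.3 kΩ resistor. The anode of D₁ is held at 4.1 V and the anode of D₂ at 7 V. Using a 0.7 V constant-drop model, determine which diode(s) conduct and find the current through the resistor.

Assume both conduct. Then node N would need to be at both 4.1−0.7 = 3.4 V and 7−0.7 = 6.3 V, which is impossible.
Assume only D₂ conducts: V_N = 7 − 0.7 = 6.3 V, so I_R = 6.3/3.3 = 1.91 mA.
Check D₁: its anode-to-cathode voltage is 4.1 − 6.3 = -2.2 V < 0.7 V, so it is off. The assumption is consistent.

Only D₂ conducts; I_R ≈ 1.9 mA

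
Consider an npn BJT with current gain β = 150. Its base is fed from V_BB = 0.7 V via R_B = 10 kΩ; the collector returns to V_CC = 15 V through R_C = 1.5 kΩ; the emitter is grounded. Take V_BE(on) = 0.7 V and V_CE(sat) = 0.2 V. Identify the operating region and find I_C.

cutoff; I_C ≈ 0

V_BB = 0.7 V ≤ V_BE(on) = 0.7 V, so the base-emitter junction is not forward biased.
The transistor is in cutoff: I_B = I_C = 0.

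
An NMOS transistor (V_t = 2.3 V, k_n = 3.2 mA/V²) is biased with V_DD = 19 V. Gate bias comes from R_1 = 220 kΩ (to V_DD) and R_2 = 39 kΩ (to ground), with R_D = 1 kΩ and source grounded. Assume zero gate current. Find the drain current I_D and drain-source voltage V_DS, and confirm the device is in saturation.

V_G = V_DD·R_2/(R_1+R_2) = 19×39/259 = 2.86 V. With the source grounded, V_GS = V_G = 2.86 V.
Assume saturation: I_D = (k_n/2)(V_GS − V_t)² = (3.2/2)×(2.86 − 2.3)² = 1.6×0.561² = 0.504 mA.
V_DS = V_DD − I_D·R_D = 19 − 0.504×1 = 18.5 V.
Saturation requires V_DS ≥ V_GS − V_t = 0.561 V; 18.5 ≥ 0.561 ✓.

I_D ≈ 0.5 mA, V_DS ≈ 18 V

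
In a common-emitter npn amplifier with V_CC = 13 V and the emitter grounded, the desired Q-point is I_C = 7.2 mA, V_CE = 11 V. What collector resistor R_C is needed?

Collector loop: V_CC = I_C·R_C + V_CE.
R_C = (V_CC − V_CE)/I_C = (13 − 11)/7.2 = 0.278 kΩ.

R_C ≈ 0.28 kΩ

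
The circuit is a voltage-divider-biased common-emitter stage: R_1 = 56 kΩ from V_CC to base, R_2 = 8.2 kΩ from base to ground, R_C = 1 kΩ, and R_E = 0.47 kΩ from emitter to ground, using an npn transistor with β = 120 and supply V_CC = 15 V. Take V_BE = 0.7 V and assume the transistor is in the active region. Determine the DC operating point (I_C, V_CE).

I_C ≈ 2.3 mA, V_CE ≈ 12 V

Thevenize the base divider: V_Th = V_CC·R_2/(R_1+R_2) = 15×8.2/64.2 = 1.92 V, R_Th = R_1‖R_2 = 7.15 kΩ.
Base-emitter loop: V_Th = I_B·R_Th + V_BE + (β+1)I_B·R_E, so I_B = (1.92 − 0.7) / (7.15 + 121×0.47) = 0.019 mA.
I_C = β·I_B = 120×0.019 = 2.28 mA, and I_E = (β+1)I_B = 2.3 mA.
V_CE = V_CC − I_C·R_C − I_E·R_E = 15 − 2.28×1 − 2.3×0.47 = 11.6 V.
V_CE = 11.6 V > 0.2 V confirms active-region operation.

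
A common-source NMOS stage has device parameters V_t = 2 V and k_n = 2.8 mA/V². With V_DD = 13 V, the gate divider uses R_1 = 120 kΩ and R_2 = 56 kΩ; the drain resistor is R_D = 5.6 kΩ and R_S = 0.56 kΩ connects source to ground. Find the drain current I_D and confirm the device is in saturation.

V_G = V_DD·R_2/(R_1+R_2) = 13×56/176 = 4.14 V.
Assume saturation: I_D = (k_n/2)(V_GS − V_t)² with V_GS = V_G − I_D·R_S = 4.14 − 0.56·I_D.
Substituting gives 0.439·I_D² − 4.35·I_D + 6.39 = 0, with roots I_D = 1.79 or 8.11 mA.
The root I_D = 8.11 mA gives V_GS = -0.407 V ≤ V_t, so take I_D = 1.79 mA.
Then V_GS = 3.13 V and V_DS = V_DD − I_D(R_D+R_S) = 13 − 1.79×6.16 = 1.95 V.
Saturation requires V_DS ≥ V_GS − V_t = 1.13 V; 1.95 ≥ 1.13 ✓.

I_D ≈ 1.8 mA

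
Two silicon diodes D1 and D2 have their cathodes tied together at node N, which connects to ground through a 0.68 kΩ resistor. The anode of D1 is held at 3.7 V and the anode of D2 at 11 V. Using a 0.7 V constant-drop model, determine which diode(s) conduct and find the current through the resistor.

Only D2 conducts; I_R ≈ 15 mA

Assume both conduct. Then node N would need to be at both 3.7−0.7 = 3 V and 11−0.7 = 10.3 V, which is impossible.
Assume only D2 conducts: V_N = 11 − 0.7 = 10.3 V, so I_R = 10.3/0.68 = 15.1 mA.
Check D1: its anode-to-cathode voltage is 3.7 − 10.3 = -6.6 V < 0.7 V, so it is off. The assumption is consistent.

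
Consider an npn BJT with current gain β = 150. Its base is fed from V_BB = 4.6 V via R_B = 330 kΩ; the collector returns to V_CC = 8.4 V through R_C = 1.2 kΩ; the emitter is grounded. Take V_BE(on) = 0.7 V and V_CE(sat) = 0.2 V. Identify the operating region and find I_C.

active; I_C ≈ 1.8 mA

Assume active. Base-emitter loop: I_B = (V_BB − V_BE)/R_B = (4.6 − 0.7)/330 = 0.0118 mA.
I_C = β·I_B = 150×0.0118 = 1.77 mA.
V_CE = V_CC − I_C·R_C = 8.4 − 1.77×1.2 = 6.27 V > V_CE(sat), so the active-region assumption holds.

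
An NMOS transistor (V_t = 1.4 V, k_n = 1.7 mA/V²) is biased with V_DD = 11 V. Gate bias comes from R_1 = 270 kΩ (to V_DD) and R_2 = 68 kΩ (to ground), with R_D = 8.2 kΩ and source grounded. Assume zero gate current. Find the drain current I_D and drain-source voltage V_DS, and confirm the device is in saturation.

V_G = V_DD·R_2/(R_1+R_2) = 11×68/338 = 2.21 V. With the source grounded, V_GS = V_G = 2.21 V.
Assume saturation: I_D = (k_n/2)(V_GS − V_t)² = (1.7/2)×(2.21 − 1.4)² = 0.85×0.813² = 0.562 mA.
V_DS = V_DD − I_D·R_D = 11 − 0.562×8.2 = 6.39 V.
Saturation requires V_DS ≥ V_GS − V_t = 0.813 V; 6.39 ≥ 0.813 ✓.

I_D ≈ 0.56 mA, V_DS ≈ 6.4 V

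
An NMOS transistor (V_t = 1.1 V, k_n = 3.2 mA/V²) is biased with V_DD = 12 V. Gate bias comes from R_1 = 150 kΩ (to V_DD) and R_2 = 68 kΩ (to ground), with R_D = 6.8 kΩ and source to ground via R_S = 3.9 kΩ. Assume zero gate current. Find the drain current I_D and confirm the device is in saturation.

V_G = V_DD·R_2/(R_1+R_2) = 12×68/218 = 3.74 V.
Assume saturation: I_D = (k_n/2)(V_GS − V_t)² with V_GS = V_G − I_D·R_S = 3.74 − 3.9·I_D.
Substituting gives 24.3·I_D² − 34·I_D + 11.2 = 0, with roots I_D = 0.53 or 0.866 mA.
The root I_D = 0.866 mA gives V_GS = 0.364 V ≤ V_t, so take I_D = 0.53 mA.
Then V_GS = 1.68 V and V_DS = V_DD − I_D(R_D+R_S) = 12 − 0.53×10.7 = 6.33 V.
Saturation requires V_DS ≥ V_GS − V_t = 0.576 V; 6.33 ≥ 0.576 ✓.

I_D ≈ 0.53 mA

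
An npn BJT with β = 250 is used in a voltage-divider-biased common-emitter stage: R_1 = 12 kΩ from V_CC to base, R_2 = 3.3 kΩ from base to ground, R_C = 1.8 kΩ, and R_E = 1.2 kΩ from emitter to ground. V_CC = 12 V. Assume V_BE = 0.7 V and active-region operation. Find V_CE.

Thevenize the base divider: V_Th = V_CC·R_2/(R_1+R_2) = 12×3.3/15.3 = 2.59 V, R_Th = R_1‖R_2 = 2.59 kΩ.
Base-emitter loop: V_Th = I_B·R_Th + V_BE + (β+1)I_B·R_E, so I_B = (2.59 − 0.7) / (2.59 + 251×1.2) = 0.00622 mA.
I_C = β·I_B = 250×0.00622 = 1.55 mA, and I_E = (β+1)I_B = 1.56 mA.
V_CE = V_CC − I_C·R_C − I_E·R_E = 12 − 1.55×1.8 − 1.56×1.2 = 7.33 V.
V_CE = 7.33 V > 0.2 V confirms active-region operation.

V_CE ≈ 7.3 V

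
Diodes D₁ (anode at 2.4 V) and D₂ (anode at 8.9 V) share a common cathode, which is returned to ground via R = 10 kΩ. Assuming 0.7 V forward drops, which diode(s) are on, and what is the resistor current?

Assume both conduct. Then node N would need to be at both 2.4−0.7 = 1.7 V and 8.9−0.7 = 8.2 V, which is impossible.
Assume only D₂ conducts: V_N = 8.9 − 0.7 = 8.2 V, so I_R = 8.2/10 = 0.82 mA.
Check D₁: its anode-to-cathode voltage is 2.4 − 8.2 = -5.8 V < 0.7 V, so it is off. The assumption is consistent.

Only D₂ conducts; I_R ≈ 0.82 mA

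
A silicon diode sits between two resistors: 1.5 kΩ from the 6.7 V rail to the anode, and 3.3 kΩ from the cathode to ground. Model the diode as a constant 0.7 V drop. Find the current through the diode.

The two resistors are in series with the diode, so KVL gives 6.7 = I·1.5 + 0.7 + I·3.3.
I = (6.7 − 0.7) / (1.5 + 3.3) kΩ = 6 / 4.8 = 1.25 mA.

I ≈ 1.2 mA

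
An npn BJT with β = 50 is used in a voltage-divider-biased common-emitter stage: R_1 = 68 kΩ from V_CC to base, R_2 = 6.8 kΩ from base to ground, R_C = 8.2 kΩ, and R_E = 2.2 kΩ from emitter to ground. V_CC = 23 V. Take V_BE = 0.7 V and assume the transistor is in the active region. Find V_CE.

Thevenize the base divider: V_Th = V_CC·R_2/(R_1+R_2) = 23×6.8/74.8 = 2.09 V, R_Th = R_1‖R_2 = 6.18 kΩ.
Base-emitter loop: V_Th = I_B·R_Th + V_BE + (β+1)I_B·R_E, so I_B = (2.09 − 0.7) / (6.18 + 51×2.2) = 0.0117 mA.
I_C = β·I_B = 50×0.0117 = 0.587 mA, and I_E = (β+1)I_B = 0.599 mA.
V_CE = V_CC − I_C·R_C − I_E·R_E = 23 − 0.587×8.2 − 0.599×2.2 = 16.9 V.
V_CE = 16.9 V > 0.2 V confirms active-region operation.

V_CE ≈ 17 V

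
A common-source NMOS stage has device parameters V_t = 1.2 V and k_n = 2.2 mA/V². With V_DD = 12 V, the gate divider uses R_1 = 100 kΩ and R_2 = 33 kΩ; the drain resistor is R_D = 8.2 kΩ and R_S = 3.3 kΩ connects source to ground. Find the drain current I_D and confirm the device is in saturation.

V_G = V_DD·R_2/(R_1+R_2) = 12×33/133 = 2.98 V.
Assume saturation: I_D = (k_n/2)(V_GS − V_t)² with V_GS = V_G − I_D·R_S = 2.98 − 3.3·I_D.
Substituting gives 12·I_D² − 13.9·I_D + 3.48 = 0, with roots I_D = 0.364 or 0.796 mA.
The root I_D = 0.796 mA gives V_GS = 0.349 V ≤ V_t, so take I_D = 0.364 mA.
Then V_GS = 1.78 V and V_DS = V_DD − I_D(R_D+R_S) = 12 − 0.364×11.5 = 7.81 V.
Saturation requires V_DS ≥ V_GS − V_t = 0.575 V; 7.81 ≥ 0.575 ✓.

I_D ≈ 0.36 mA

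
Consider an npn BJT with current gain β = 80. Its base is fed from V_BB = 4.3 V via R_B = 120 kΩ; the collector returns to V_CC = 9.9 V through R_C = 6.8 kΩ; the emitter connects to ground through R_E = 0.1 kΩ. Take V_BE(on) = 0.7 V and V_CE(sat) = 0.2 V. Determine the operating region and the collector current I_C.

saturation; I_C ≈ 1.4 mA

Assume active: I_B = (4.3 − 0.7)/(120 + 81×0.1) = 0.0281 mA, I_C = β·I_B = 2.25 mA.
Then V_CE = 9.9 − 2.25×6.8 − 2.28×0.1 = -5.62 V < 0.2 V — the active assumption fails.
Re-solve with V_CE = 0.2 V. KCL at the emitter: V_E/R_E = (V_BB−0.7−V_E)/R_B + (V_CC−0.2−V_E)/R_C, giving V_E = 0.143 V.
I_C = (V_CC − 0.2 − V_E)/R_C = (9.7 − 0.143)/6.8 = 1.41 mA.
Check: I_B = (3.6 − 0.143)/120 = 0.0288 mA, and β·I_B = 2.3 mA > I_C, confirming saturation.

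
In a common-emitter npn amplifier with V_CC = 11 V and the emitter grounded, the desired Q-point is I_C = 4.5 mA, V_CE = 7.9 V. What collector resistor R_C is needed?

R_C ≈ 0.69 kΩ

Collector loop: V_CC = I_C·R_C + V_CE.
R_C = (V_CC − V_CE)/I_C = (11 − 7.9)/4.5 = 0.689 kΩ.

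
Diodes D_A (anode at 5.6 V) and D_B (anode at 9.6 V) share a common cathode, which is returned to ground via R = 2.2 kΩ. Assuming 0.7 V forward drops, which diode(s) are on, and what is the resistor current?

Only D_B conducts; I_R ≈ 4 mA

Assume both conduct. Then node N would need to be at both 5.6−0.7 = 4.9 V and 9.6−0.7 = 8.9 V, which is impossible.
Assume only D_B conducts: V_N = 9.6 − 0.7 = 8.9 V, so I_R = 8.9/2.2 = 4.05 mA.
Check D_A: its anode-to-cathode voltage is 5.6 − 8.9 = -3.3 V < 0.7 V, so it is off. The assumption is consistent.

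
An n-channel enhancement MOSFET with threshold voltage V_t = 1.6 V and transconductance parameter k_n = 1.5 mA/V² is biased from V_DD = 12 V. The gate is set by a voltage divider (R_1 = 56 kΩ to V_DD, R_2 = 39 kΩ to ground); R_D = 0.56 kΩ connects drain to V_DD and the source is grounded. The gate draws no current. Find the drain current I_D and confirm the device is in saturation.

I_D ≈ 8.3 mA

V_G = V_DD·R_2/(R_1+R_2) = 12×39/95 = 4.93 V. With the source grounded, V_GS = V_G = 4.93 V.
Assume saturation: I_D = (k_n/2)(V_GS − V_t)² = (1.5/2)×(4.93 − 1.6)² = 0.75×3.33² = 8.3 mA.
V_DS = V_DD − I_D·R_D = 12 − 8.3×0.56 = 7.35 V.
Saturation requires V_DS ≥ V_GS − V_t = 3.33 V; 7.35 ≥ 3.33 ✓.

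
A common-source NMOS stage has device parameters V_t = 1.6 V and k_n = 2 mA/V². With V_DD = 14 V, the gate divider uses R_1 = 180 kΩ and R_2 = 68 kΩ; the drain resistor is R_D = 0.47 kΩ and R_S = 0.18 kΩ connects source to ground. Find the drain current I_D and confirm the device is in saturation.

V_G = V_DD·R_2/(R_1+R_2) = 14×68/248 = 3.84 V.
Assume saturation: I_D = (k_n/2)(V_GS − V_t)² with V_GS = V_G − I_D·R_S = 3.84 − 0.18·I_D.
Substituting gives 0.0324·I_D² − 1.81·I_D + 5.01 = 0, with roots I_D = 2.93 or 52.8 mA.
The root I_D = 52.8 mA gives V_GS = -5.67 V ≤ V_t, so take I_D = 2.93 mA.
Then V_GS = 3.31 V and V_DS = V_DD − I_D(R_D+R_S) = 14 − 2.93×0.65 = 12.1 V.
Saturation requires V_DS ≥ V_GS − V_t = 1.71 V; 12.1 ≥ 1.71 ✓.

I_D ≈ 2.9 mA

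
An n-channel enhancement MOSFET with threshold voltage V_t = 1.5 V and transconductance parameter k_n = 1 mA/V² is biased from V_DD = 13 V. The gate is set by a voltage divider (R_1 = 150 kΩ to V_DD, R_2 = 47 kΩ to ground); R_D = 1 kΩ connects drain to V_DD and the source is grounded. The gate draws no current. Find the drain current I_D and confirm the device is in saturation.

I_D ≈ 1.3 mA

V_G = V_DD·R_2/(R_1+R_2) = 13×47/197 = 3.1 V. With the source grounded, V_GS = V_G = 3.1 V.
Assume saturation: I_D = (k_n/2)(V_GS − V_t)² = (1/2)×(3.1 − 1.5)² = 0.5×1.6² = 1.28 mA.
V_DS = V_DD − I_D·R_D = 13 − 1.28×1 = 11.7 V.
Saturation requires V_DS ≥ V_GS − V_t = 1.6 V; 11.7 ≥ 1.6 ✓.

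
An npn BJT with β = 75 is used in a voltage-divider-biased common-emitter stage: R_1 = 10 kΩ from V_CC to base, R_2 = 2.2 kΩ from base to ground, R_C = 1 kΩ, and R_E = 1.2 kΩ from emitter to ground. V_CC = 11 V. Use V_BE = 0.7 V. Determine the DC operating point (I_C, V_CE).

I_C ≈ 1 mA, V_CE ≈ 8.7 V

Thevenize the base divider: V_Th = V_CC·R_2/(R_1+R_2) = 11×2.2/12.2 = 1.98 V, R_Th = R_1‖R_2 = 1.8 kΩ.
Base-emitter loop: V_Th = I_B·R_Th + V_BE + (β+1)I_B·R_E, so I_B = (1.98 − 0.7) / (1.8 + 76×1.2) = 0.0138 mA.
I_C = β·I_B = 75×0.0138 = 1.04 mA, and I_E = (β+1)I_B = 1.05 mA.
V_CE = V_CC − I_C·R_C − I_E·R_E = 11 − 1.04×1 − 1.05×1.2 = 8.71 V.
V_CE = 8.71 V > 0.2 V confirms active-region operation.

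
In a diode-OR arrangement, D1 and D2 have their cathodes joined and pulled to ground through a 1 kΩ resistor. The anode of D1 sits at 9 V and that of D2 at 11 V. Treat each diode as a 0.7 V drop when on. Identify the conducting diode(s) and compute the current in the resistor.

Only D2 conducts; I_R ≈ 10 mA

Assume both conduct. Then node N would need to be at both 9−0.7 = 8.3 V and 11−0.7 = 10.3 V, which is impossible.
Assume only D2 conducts: V_N = 11 − 0.7 = 10.3 V, so I_R = 10.3/1 = 10.3 mA.
Check D1: its anode-to-cathode voltage is 9 − 10.3 = -1.3 V < 0.7 V, so it is off. The assumption is consistent.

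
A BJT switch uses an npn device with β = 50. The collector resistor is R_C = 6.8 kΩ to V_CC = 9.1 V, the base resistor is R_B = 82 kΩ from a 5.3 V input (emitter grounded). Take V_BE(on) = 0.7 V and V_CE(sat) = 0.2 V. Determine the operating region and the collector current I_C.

Assume active: I_B = (5.3 − 0.7)/82 = 0.0561 mA, giving I_C = β·I_B = 2.8 mA.
But then V_CE = 9.1 − 2.8×6.8 = -9.97 V < V_CE(sat) = 0.2 V — impossible in the active region.
So the transistor is saturated. With V_CE = 0.2 V, I_C = (V_CC − 0.2)/R_C = 8.9/6.8 = 1.31 mA.
Check: β·I_B = 2.8 mA > I_C = 1.31 mA, confirming saturation.

saturation; I_C ≈ 1.3 mA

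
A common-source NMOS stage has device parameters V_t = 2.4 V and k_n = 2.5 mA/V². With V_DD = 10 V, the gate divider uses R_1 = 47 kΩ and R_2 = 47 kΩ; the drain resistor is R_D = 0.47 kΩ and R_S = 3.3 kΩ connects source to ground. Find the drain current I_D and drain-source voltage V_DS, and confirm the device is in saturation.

V_G = V_DD·R_2/(R_1+R_2) = 10×47/94 = 5 V.
Assume saturation: I_D = (k_n/2)(V_GS − V_t)² with V_GS = V_G − I_D·R_S = 5 − 3.3·I_D.
Substituting gives 13.6·I_D² − 22.4·I_D + 8.45 = 0, with roots I_D = 0.581 or 1.07 mA.
The root I_D = 1.07 mA gives V_GS = 1.48 V ≤ V_t, so take I_D = 0.581 mA.
Then V_GS = 3.08 V and V_DS = V_DD − I_D(R_D+R_S) = 10 − 0.581×3.77 = 7.81 V.
Saturation requires V_DS ≥ V_GS − V_t = 0.682 V; 7.81 ≥ 0.682 ✓.

I_D ≈ 0.58 mA, V_DS ≈ 7.8 V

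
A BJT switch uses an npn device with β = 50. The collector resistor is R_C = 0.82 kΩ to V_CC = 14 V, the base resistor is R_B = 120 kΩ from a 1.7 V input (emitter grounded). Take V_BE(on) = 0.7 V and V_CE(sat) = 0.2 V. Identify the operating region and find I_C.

active; I_C ≈ 0.42 mA

Assume active. Base-emitter loop: I_B = (V_BB − V_BE)/R_B = (1.7 − 0.7)/120 = 0.00833 mA.
I_C = β·I_B = 50×0.00833 = 0.417 mA.
V_CE = V_CC − I_C·R_C = 14 − 0.417×0.82 = 13.7 V > V_CE(sat), so the active-region assumption holds.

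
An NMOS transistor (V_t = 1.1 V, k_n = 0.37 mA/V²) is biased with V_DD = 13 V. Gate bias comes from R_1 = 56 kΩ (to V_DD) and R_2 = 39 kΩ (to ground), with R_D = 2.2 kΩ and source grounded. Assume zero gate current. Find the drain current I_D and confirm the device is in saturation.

V_G = V_DD·R_2/(R_1+R_2) = 13×39/95 = 5.34 V. With the source grounded, V_GS = V_G = 5.34 V.
Assume saturation: I_D = (k_n/2)(V_GS − V_t)² = (0.37/2)×(5.34 − 1.1)² = 0.185×4.24² = 3.32 mA.
V_DS = V_DD − I_D·R_D = 13 − 3.32×2.2 = 5.69 V.
Saturation requires V_DS ≥ V_GS − V_t = 4.24 V; 5.69 ≥ 4.24 ✓.

I_D ≈ 3.3 mA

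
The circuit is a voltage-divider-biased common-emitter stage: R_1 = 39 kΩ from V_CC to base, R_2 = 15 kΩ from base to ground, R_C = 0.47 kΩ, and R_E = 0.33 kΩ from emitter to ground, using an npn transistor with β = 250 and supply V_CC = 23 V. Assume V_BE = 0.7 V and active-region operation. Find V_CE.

Thevenize the base divider: V_Th = V_CC·R_2/(R_1+R_2) = 23×15/54 = 6.39 V, R_Th = R_1‖R_2 = 10.8 kΩ.
Base-emitter loop: V_Th = I_B·R_Th + V_BE + (β+1)I_B·R_E, so I_B = (6.39 − 0.7) / (10.8 + 251×0.33) = 0.0607 mA.
I_C = β·I_B = 250×0.0607 = 15.2 mA, and I_E = (β+1)I_B = 15.2 mA.
V_CE = V_CC − I_C·R_C − I_E·R_E = 23 − 15.2×0.47 − 15.2×0.33 = 10.8 V.
V_CE = 10.8 V > 0.2 V confirms active-region operation.

V_CE ≈ 11 V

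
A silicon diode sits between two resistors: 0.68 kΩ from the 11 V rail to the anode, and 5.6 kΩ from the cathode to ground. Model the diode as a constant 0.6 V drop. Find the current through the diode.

I ≈ 1.7 mA

The two resistors are in series with the diode, so KVL gives 11 = I·0.68 + 0.6 + I·5.6.
I = (11 − 0.6) / (0.68 + 5.6) kΩ = 10.4 / 6.28 = 1.66 mA.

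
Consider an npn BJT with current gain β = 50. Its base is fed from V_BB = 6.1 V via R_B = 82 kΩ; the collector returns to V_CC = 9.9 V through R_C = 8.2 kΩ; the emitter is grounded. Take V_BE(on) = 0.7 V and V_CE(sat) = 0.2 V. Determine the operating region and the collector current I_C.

Assume active: I_B = (6.1 − 0.7)/82 = 0.0659 mA, giving I_C = β·I_B = 3.29 mA.
But then V_CE = 9.9 − 3.29×8.2 = -17.1 V < V_CE(sat) = 0.2 V — impossible in the active region.
So the transistor is saturated. With V_CE = 0.2 V, I_C = (V_CC − 0.2)/R_C = 9.7/8.2 = 1.18 mA.
Check: β·I_B = 3.29 mA > I_C = 1.18 mA, confirming saturation.

saturation; I_C ≈ 1.2 mA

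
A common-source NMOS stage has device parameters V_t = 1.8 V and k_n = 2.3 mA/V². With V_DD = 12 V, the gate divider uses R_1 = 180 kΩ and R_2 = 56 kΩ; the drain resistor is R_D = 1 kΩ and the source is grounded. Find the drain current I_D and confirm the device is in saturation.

V_G = V_DD·R_2/(R_1+R_2) = 12×56/236 = 2.85 V. With the source grounded, V_GS = V_G = 2.85 V.
Assume saturation: I_D = (k_n/2)(V_GS − V_t)² = (2.3/2)×(2.85 − 1.8)² = 1.15×1.05² = 1.26 mA.
V_DS = V_DD − I_D·R_D = 12 − 1.26×1 = 10.7 V.
Saturation requires V_DS ≥ V_GS − V_t = 1.05 V; 10.7 ≥ 1.05 ✓.

I_D ≈ 1.3 mA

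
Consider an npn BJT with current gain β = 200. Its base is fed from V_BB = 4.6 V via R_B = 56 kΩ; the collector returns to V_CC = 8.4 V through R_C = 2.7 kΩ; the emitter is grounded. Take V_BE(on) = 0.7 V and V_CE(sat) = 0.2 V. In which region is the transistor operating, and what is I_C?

Assume active: I_B = (4.6 − 0.7)/56 = 0.0696 mA, giving I_C = β·I_B = 13.9 mA.
But then V_CE = 8.4 − 13.9×2.7 = -29.2 V < V_CE(sat) = 0.2 V — impossible in the active region.
So the transistor is saturated. With V_CE = 0.2 V, I_C = (V_CC − 0.2)/R_C = 8.2/2.7 = 3.04 mA.
Check: β·I_B = 13.9 mA > I_C = 3.04 mA, confirming saturation.

saturation; I_C ≈ 3 mA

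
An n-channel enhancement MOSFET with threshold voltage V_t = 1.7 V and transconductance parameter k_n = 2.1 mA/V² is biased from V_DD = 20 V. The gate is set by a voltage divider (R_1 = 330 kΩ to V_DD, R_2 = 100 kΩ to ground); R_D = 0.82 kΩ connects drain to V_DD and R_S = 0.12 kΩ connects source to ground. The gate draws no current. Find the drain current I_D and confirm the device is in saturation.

V_G = V_DD·R_2/(R_1+R_2) = 20×100/430 = 4.65 V.
Assume saturation: I_D = (k_n/2)(V_GS − V_t)² with V_GS = V_G − I_D·R_S = 4.65 − 0.12·I_D.
Substituting gives 0.0151·I_D² − 1.74·I_D + 9.14 = 0, with roots I_D = 5.51 or 110 mA.
The root I_D = 110 mA gives V_GS = -8.53 V ≤ V_t, so take I_D = 5.51 mA.
Then V_GS = 3.99 V and V_DS = V_DD − I_D(R_D+R_S) = 20 − 5.51×0.94 = 14.8 V.
Saturation requires V_DS ≥ V_GS − V_t = 2.29 V; 14.8 ≥ 2.29 ✓.

I_D ≈ 5.5 mA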